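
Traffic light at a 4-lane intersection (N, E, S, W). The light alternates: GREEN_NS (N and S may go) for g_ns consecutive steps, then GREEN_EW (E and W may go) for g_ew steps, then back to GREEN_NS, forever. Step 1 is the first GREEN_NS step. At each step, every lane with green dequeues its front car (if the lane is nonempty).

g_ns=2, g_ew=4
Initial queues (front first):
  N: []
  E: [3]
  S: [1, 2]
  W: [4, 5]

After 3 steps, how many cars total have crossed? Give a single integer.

Answer: 4

Derivation:
Step 1 [NS]: N:empty,E:wait,S:car1-GO,W:wait | queues: N=0 E=1 S=1 W=2
Step 2 [NS]: N:empty,E:wait,S:car2-GO,W:wait | queues: N=0 E=1 S=0 W=2
Step 3 [EW]: N:wait,E:car3-GO,S:wait,W:car4-GO | queues: N=0 E=0 S=0 W=1
Cars crossed by step 3: 4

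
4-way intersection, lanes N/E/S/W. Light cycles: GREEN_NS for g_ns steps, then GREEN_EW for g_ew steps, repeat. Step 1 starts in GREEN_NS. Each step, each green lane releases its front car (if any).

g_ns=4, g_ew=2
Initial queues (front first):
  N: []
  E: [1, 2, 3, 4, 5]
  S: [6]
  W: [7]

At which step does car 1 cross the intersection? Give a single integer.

Step 1 [NS]: N:empty,E:wait,S:car6-GO,W:wait | queues: N=0 E=5 S=0 W=1
Step 2 [NS]: N:empty,E:wait,S:empty,W:wait | queues: N=0 E=5 S=0 W=1
Step 3 [NS]: N:empty,E:wait,S:empty,W:wait | queues: N=0 E=5 S=0 W=1
Step 4 [NS]: N:empty,E:wait,S:empty,W:wait | queues: N=0 E=5 S=0 W=1
Step 5 [EW]: N:wait,E:car1-GO,S:wait,W:car7-GO | queues: N=0 E=4 S=0 W=0
Step 6 [EW]: N:wait,E:car2-GO,S:wait,W:empty | queues: N=0 E=3 S=0 W=0
Step 7 [NS]: N:empty,E:wait,S:empty,W:wait | queues: N=0 E=3 S=0 W=0
Step 8 [NS]: N:empty,E:wait,S:empty,W:wait | queues: N=0 E=3 S=0 W=0
Step 9 [NS]: N:empty,E:wait,S:empty,W:wait | queues: N=0 E=3 S=0 W=0
Step 10 [NS]: N:empty,E:wait,S:empty,W:wait | queues: N=0 E=3 S=0 W=0
Step 11 [EW]: N:wait,E:car3-GO,S:wait,W:empty | queues: N=0 E=2 S=0 W=0
Step 12 [EW]: N:wait,E:car4-GO,S:wait,W:empty | queues: N=0 E=1 S=0 W=0
Step 13 [NS]: N:empty,E:wait,S:empty,W:wait | queues: N=0 E=1 S=0 W=0
Step 14 [NS]: N:empty,E:wait,S:empty,W:wait | queues: N=0 E=1 S=0 W=0
Step 15 [NS]: N:empty,E:wait,S:empty,W:wait | queues: N=0 E=1 S=0 W=0
Step 16 [NS]: N:empty,E:wait,S:empty,W:wait | queues: N=0 E=1 S=0 W=0
Step 17 [EW]: N:wait,E:car5-GO,S:wait,W:empty | queues: N=0 E=0 S=0 W=0
Car 1 crosses at step 5

5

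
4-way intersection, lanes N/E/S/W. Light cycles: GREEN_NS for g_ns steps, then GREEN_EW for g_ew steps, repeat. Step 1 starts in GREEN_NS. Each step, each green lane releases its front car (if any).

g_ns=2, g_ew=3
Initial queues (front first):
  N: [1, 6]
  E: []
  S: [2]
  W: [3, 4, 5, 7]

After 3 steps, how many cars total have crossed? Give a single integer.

Step 1 [NS]: N:car1-GO,E:wait,S:car2-GO,W:wait | queues: N=1 E=0 S=0 W=4
Step 2 [NS]: N:car6-GO,E:wait,S:empty,W:wait | queues: N=0 E=0 S=0 W=4
Step 3 [EW]: N:wait,E:empty,S:wait,W:car3-GO | queues: N=0 E=0 S=0 W=3
Cars crossed by step 3: 4

Answer: 4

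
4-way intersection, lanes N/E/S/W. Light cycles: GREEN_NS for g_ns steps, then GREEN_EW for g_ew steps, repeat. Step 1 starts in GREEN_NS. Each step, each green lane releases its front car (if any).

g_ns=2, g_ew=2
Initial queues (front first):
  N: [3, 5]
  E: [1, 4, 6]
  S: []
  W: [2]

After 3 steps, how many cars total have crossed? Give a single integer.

Step 1 [NS]: N:car3-GO,E:wait,S:empty,W:wait | queues: N=1 E=3 S=0 W=1
Step 2 [NS]: N:car5-GO,E:wait,S:empty,W:wait | queues: N=0 E=3 S=0 W=1
Step 3 [EW]: N:wait,E:car1-GO,S:wait,W:car2-GO | queues: N=0 E=2 S=0 W=0
Cars crossed by step 3: 4

Answer: 4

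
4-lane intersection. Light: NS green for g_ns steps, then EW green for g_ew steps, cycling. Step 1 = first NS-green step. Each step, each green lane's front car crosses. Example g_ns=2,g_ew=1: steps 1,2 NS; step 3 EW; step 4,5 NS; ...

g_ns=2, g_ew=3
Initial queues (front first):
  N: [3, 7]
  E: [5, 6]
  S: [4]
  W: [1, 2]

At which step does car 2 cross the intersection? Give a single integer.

Step 1 [NS]: N:car3-GO,E:wait,S:car4-GO,W:wait | queues: N=1 E=2 S=0 W=2
Step 2 [NS]: N:car7-GO,E:wait,S:empty,W:wait | queues: N=0 E=2 S=0 W=2
Step 3 [EW]: N:wait,E:car5-GO,S:wait,W:car1-GO | queues: N=0 E=1 S=0 W=1
Step 4 [EW]: N:wait,E:car6-GO,S:wait,W:car2-GO | queues: N=0 E=0 S=0 W=0
Car 2 crosses at step 4

4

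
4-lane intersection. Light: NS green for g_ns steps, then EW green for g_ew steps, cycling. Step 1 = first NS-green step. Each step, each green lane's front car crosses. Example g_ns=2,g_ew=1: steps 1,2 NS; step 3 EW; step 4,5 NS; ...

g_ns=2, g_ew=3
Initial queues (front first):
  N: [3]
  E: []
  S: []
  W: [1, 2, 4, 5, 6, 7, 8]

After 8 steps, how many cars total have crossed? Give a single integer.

Step 1 [NS]: N:car3-GO,E:wait,S:empty,W:wait | queues: N=0 E=0 S=0 W=7
Step 2 [NS]: N:empty,E:wait,S:empty,W:wait | queues: N=0 E=0 S=0 W=7
Step 3 [EW]: N:wait,E:empty,S:wait,W:car1-GO | queues: N=0 E=0 S=0 W=6
Step 4 [EW]: N:wait,E:empty,S:wait,W:car2-GO | queues: N=0 E=0 S=0 W=5
Step 5 [EW]: N:wait,E:empty,S:wait,W:car4-GO | queues: N=0 E=0 S=0 W=4
Step 6 [NS]: N:empty,E:wait,S:empty,W:wait | queues: N=0 E=0 S=0 W=4
Step 7 [NS]: N:empty,E:wait,S:empty,W:wait | queues: N=0 E=0 S=0 W=4
Step 8 [EW]: N:wait,E:empty,S:wait,W:car5-GO | queues: N=0 E=0 S=0 W=3
Cars crossed by step 8: 5

Answer: 5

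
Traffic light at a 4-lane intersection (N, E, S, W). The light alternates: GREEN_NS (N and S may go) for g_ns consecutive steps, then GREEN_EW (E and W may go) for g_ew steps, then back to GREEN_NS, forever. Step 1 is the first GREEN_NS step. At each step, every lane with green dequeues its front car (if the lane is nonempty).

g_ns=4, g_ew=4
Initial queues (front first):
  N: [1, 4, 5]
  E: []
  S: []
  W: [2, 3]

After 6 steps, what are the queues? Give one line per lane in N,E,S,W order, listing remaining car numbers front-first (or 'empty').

Step 1 [NS]: N:car1-GO,E:wait,S:empty,W:wait | queues: N=2 E=0 S=0 W=2
Step 2 [NS]: N:car4-GO,E:wait,S:empty,W:wait | queues: N=1 E=0 S=0 W=2
Step 3 [NS]: N:car5-GO,E:wait,S:empty,W:wait | queues: N=0 E=0 S=0 W=2
Step 4 [NS]: N:empty,E:wait,S:empty,W:wait | queues: N=0 E=0 S=0 W=2
Step 5 [EW]: N:wait,E:empty,S:wait,W:car2-GO | queues: N=0 E=0 S=0 W=1
Step 6 [EW]: N:wait,E:empty,S:wait,W:car3-GO | queues: N=0 E=0 S=0 W=0

N: empty
E: empty
S: empty
W: empty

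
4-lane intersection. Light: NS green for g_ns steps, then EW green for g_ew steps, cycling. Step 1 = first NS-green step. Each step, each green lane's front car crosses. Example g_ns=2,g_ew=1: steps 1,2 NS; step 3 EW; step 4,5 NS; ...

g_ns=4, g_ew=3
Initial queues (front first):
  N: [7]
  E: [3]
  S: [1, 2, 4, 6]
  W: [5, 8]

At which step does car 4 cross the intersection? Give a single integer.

Step 1 [NS]: N:car7-GO,E:wait,S:car1-GO,W:wait | queues: N=0 E=1 S=3 W=2
Step 2 [NS]: N:empty,E:wait,S:car2-GO,W:wait | queues: N=0 E=1 S=2 W=2
Step 3 [NS]: N:empty,E:wait,S:car4-GO,W:wait | queues: N=0 E=1 S=1 W=2
Step 4 [NS]: N:empty,E:wait,S:car6-GO,W:wait | queues: N=0 E=1 S=0 W=2
Step 5 [EW]: N:wait,E:car3-GO,S:wait,W:car5-GO | queues: N=0 E=0 S=0 W=1
Step 6 [EW]: N:wait,E:empty,S:wait,W:car8-GO | queues: N=0 E=0 S=0 W=0
Car 4 crosses at step 3

3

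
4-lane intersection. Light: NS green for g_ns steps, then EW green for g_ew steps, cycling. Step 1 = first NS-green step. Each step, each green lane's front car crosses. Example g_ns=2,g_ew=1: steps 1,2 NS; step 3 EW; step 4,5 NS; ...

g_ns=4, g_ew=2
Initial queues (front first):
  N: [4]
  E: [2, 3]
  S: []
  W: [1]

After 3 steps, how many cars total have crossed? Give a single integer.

Answer: 1

Derivation:
Step 1 [NS]: N:car4-GO,E:wait,S:empty,W:wait | queues: N=0 E=2 S=0 W=1
Step 2 [NS]: N:empty,E:wait,S:empty,W:wait | queues: N=0 E=2 S=0 W=1
Step 3 [NS]: N:empty,E:wait,S:empty,W:wait | queues: N=0 E=2 S=0 W=1
Cars crossed by step 3: 1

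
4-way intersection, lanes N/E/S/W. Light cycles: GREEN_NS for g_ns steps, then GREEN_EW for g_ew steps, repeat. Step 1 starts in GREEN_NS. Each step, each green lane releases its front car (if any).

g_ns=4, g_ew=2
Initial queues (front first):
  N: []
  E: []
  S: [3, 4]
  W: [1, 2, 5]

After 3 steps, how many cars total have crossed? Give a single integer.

Answer: 2

Derivation:
Step 1 [NS]: N:empty,E:wait,S:car3-GO,W:wait | queues: N=0 E=0 S=1 W=3
Step 2 [NS]: N:empty,E:wait,S:car4-GO,W:wait | queues: N=0 E=0 S=0 W=3
Step 3 [NS]: N:empty,E:wait,S:empty,W:wait | queues: N=0 E=0 S=0 W=3
Cars crossed by step 3: 2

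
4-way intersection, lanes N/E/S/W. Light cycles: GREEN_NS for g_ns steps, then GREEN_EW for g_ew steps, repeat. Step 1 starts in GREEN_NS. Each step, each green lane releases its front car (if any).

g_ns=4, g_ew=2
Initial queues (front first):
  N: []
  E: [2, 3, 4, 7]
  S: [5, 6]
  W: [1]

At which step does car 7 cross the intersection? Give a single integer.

Step 1 [NS]: N:empty,E:wait,S:car5-GO,W:wait | queues: N=0 E=4 S=1 W=1
Step 2 [NS]: N:empty,E:wait,S:car6-GO,W:wait | queues: N=0 E=4 S=0 W=1
Step 3 [NS]: N:empty,E:wait,S:empty,W:wait | queues: N=0 E=4 S=0 W=1
Step 4 [NS]: N:empty,E:wait,S:empty,W:wait | queues: N=0 E=4 S=0 W=1
Step 5 [EW]: N:wait,E:car2-GO,S:wait,W:car1-GO | queues: N=0 E=3 S=0 W=0
Step 6 [EW]: N:wait,E:car3-GO,S:wait,W:empty | queues: N=0 E=2 S=0 W=0
Step 7 [NS]: N:empty,E:wait,S:empty,W:wait | queues: N=0 E=2 S=0 W=0
Step 8 [NS]: N:empty,E:wait,S:empty,W:wait | queues: N=0 E=2 S=0 W=0
Step 9 [NS]: N:empty,E:wait,S:empty,W:wait | queues: N=0 E=2 S=0 W=0
Step 10 [NS]: N:empty,E:wait,S:empty,W:wait | queues: N=0 E=2 S=0 W=0
Step 11 [EW]: N:wait,E:car4-GO,S:wait,W:empty | queues: N=0 E=1 S=0 W=0
Step 12 [EW]: N:wait,E:car7-GO,S:wait,W:empty | queues: N=0 E=0 S=0 W=0
Car 7 crosses at step 12

12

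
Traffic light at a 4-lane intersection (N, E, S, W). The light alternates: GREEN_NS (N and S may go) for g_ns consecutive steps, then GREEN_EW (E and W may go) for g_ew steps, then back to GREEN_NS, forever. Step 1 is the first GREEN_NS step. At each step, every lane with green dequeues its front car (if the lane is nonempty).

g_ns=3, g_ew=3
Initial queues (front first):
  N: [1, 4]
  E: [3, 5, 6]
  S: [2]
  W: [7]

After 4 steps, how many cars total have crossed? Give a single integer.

Answer: 5

Derivation:
Step 1 [NS]: N:car1-GO,E:wait,S:car2-GO,W:wait | queues: N=1 E=3 S=0 W=1
Step 2 [NS]: N:car4-GO,E:wait,S:empty,W:wait | queues: N=0 E=3 S=0 W=1
Step 3 [NS]: N:empty,E:wait,S:empty,W:wait | queues: N=0 E=3 S=0 W=1
Step 4 [EW]: N:wait,E:car3-GO,S:wait,W:car7-GO | queues: N=0 E=2 S=0 W=0
Cars crossed by step 4: 5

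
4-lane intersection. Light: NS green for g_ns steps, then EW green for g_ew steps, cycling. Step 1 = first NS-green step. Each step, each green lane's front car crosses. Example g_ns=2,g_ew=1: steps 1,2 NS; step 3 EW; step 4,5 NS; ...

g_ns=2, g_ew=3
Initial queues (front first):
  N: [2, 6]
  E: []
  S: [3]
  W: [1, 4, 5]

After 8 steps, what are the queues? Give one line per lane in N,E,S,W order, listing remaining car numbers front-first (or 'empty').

Step 1 [NS]: N:car2-GO,E:wait,S:car3-GO,W:wait | queues: N=1 E=0 S=0 W=3
Step 2 [NS]: N:car6-GO,E:wait,S:empty,W:wait | queues: N=0 E=0 S=0 W=3
Step 3 [EW]: N:wait,E:empty,S:wait,W:car1-GO | queues: N=0 E=0 S=0 W=2
Step 4 [EW]: N:wait,E:empty,S:wait,W:car4-GO | queues: N=0 E=0 S=0 W=1
Step 5 [EW]: N:wait,E:empty,S:wait,W:car5-GO | queues: N=0 E=0 S=0 W=0

N: empty
E: empty
S: empty
W: empty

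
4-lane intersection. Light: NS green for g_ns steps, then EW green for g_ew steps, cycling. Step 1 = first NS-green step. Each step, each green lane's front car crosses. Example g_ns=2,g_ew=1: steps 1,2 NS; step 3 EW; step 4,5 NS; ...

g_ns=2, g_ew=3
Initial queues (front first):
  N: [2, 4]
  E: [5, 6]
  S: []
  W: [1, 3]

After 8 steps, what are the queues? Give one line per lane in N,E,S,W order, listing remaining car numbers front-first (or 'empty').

Step 1 [NS]: N:car2-GO,E:wait,S:empty,W:wait | queues: N=1 E=2 S=0 W=2
Step 2 [NS]: N:car4-GO,E:wait,S:empty,W:wait | queues: N=0 E=2 S=0 W=2
Step 3 [EW]: N:wait,E:car5-GO,S:wait,W:car1-GO | queues: N=0 E=1 S=0 W=1
Step 4 [EW]: N:wait,E:car6-GO,S:wait,W:car3-GO | queues: N=0 E=0 S=0 W=0

N: empty
E: empty
S: empty
W: empty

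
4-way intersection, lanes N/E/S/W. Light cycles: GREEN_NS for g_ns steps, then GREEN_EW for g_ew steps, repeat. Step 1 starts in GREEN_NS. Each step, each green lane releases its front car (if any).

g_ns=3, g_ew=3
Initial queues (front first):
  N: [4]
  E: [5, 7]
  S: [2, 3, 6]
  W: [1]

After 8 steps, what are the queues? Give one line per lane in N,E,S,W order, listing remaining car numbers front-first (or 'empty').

Step 1 [NS]: N:car4-GO,E:wait,S:car2-GO,W:wait | queues: N=0 E=2 S=2 W=1
Step 2 [NS]: N:empty,E:wait,S:car3-GO,W:wait | queues: N=0 E=2 S=1 W=1
Step 3 [NS]: N:empty,E:wait,S:car6-GO,W:wait | queues: N=0 E=2 S=0 W=1
Step 4 [EW]: N:wait,E:car5-GO,S:wait,W:car1-GO | queues: N=0 E=1 S=0 W=0
Step 5 [EW]: N:wait,E:car7-GO,S:wait,W:empty | queues: N=0 E=0 S=0 W=0

N: empty
E: empty
S: empty
W: empty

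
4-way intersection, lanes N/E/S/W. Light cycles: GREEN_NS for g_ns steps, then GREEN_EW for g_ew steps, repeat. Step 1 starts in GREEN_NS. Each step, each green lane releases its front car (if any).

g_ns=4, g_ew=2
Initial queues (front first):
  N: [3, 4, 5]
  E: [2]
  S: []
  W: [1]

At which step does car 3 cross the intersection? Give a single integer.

Step 1 [NS]: N:car3-GO,E:wait,S:empty,W:wait | queues: N=2 E=1 S=0 W=1
Step 2 [NS]: N:car4-GO,E:wait,S:empty,W:wait | queues: N=1 E=1 S=0 W=1
Step 3 [NS]: N:car5-GO,E:wait,S:empty,W:wait | queues: N=0 E=1 S=0 W=1
Step 4 [NS]: N:empty,E:wait,S:empty,W:wait | queues: N=0 E=1 S=0 W=1
Step 5 [EW]: N:wait,E:car2-GO,S:wait,W:car1-GO | queues: N=0 E=0 S=0 W=0
Car 3 crosses at step 1

1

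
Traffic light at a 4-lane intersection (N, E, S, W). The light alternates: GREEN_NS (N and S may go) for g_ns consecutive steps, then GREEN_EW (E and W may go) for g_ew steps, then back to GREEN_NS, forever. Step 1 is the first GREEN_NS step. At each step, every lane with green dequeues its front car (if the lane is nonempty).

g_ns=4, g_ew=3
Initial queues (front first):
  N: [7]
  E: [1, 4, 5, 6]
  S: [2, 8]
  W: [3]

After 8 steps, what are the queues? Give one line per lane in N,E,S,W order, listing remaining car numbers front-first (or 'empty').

Step 1 [NS]: N:car7-GO,E:wait,S:car2-GO,W:wait | queues: N=0 E=4 S=1 W=1
Step 2 [NS]: N:empty,E:wait,S:car8-GO,W:wait | queues: N=0 E=4 S=0 W=1
Step 3 [NS]: N:empty,E:wait,S:empty,W:wait | queues: N=0 E=4 S=0 W=1
Step 4 [NS]: N:empty,E:wait,S:empty,W:wait | queues: N=0 E=4 S=0 W=1
Step 5 [EW]: N:wait,E:car1-GO,S:wait,W:car3-GO | queues: N=0 E=3 S=0 W=0
Step 6 [EW]: N:wait,E:car4-GO,S:wait,W:empty | queues: N=0 E=2 S=0 W=0
Step 7 [EW]: N:wait,E:car5-GO,S:wait,W:empty | queues: N=0 E=1 S=0 W=0
Step 8 [NS]: N:empty,E:wait,S:empty,W:wait | queues: N=0 E=1 S=0 W=0

N: empty
E: 6
S: empty
W: empty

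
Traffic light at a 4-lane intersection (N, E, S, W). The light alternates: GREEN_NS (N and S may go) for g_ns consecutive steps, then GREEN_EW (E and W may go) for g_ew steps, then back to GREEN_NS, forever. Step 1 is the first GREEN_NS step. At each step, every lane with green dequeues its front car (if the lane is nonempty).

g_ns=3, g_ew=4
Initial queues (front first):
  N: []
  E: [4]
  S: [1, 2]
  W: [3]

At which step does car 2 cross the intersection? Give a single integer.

Step 1 [NS]: N:empty,E:wait,S:car1-GO,W:wait | queues: N=0 E=1 S=1 W=1
Step 2 [NS]: N:empty,E:wait,S:car2-GO,W:wait | queues: N=0 E=1 S=0 W=1
Step 3 [NS]: N:empty,E:wait,S:empty,W:wait | queues: N=0 E=1 S=0 W=1
Step 4 [EW]: N:wait,E:car4-GO,S:wait,W:car3-GO | queues: N=0 E=0 S=0 W=0
Car 2 crosses at step 2

2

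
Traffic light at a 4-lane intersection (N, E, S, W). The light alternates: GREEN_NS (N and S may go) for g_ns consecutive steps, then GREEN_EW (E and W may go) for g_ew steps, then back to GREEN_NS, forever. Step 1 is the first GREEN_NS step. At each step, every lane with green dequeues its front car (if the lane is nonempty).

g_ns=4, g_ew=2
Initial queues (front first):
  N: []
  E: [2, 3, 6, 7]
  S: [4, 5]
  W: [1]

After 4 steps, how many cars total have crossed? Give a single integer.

Answer: 2

Derivation:
Step 1 [NS]: N:empty,E:wait,S:car4-GO,W:wait | queues: N=0 E=4 S=1 W=1
Step 2 [NS]: N:empty,E:wait,S:car5-GO,W:wait | queues: N=0 E=4 S=0 W=1
Step 3 [NS]: N:empty,E:wait,S:empty,W:wait | queues: N=0 E=4 S=0 W=1
Step 4 [NS]: N:empty,E:wait,S:empty,W:wait | queues: N=0 E=4 S=0 W=1
Cars crossed by step 4: 2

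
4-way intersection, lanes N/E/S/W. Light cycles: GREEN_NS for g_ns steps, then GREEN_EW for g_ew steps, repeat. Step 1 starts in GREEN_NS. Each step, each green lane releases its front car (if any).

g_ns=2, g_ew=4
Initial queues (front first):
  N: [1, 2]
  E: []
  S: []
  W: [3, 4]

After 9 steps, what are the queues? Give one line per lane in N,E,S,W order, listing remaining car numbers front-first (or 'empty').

Step 1 [NS]: N:car1-GO,E:wait,S:empty,W:wait | queues: N=1 E=0 S=0 W=2
Step 2 [NS]: N:car2-GO,E:wait,S:empty,W:wait | queues: N=0 E=0 S=0 W=2
Step 3 [EW]: N:wait,E:empty,S:wait,W:car3-GO | queues: N=0 E=0 S=0 W=1
Step 4 [EW]: N:wait,E:empty,S:wait,W:car4-GO | queues: N=0 E=0 S=0 W=0

N: empty
E: empty
S: empty
W: empty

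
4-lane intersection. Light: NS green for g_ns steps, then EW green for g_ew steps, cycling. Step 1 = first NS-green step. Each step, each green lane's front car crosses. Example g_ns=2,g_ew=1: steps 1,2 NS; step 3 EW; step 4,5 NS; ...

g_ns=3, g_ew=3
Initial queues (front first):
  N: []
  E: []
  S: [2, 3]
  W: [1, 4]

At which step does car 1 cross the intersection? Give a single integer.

Step 1 [NS]: N:empty,E:wait,S:car2-GO,W:wait | queues: N=0 E=0 S=1 W=2
Step 2 [NS]: N:empty,E:wait,S:car3-GO,W:wait | queues: N=0 E=0 S=0 W=2
Step 3 [NS]: N:empty,E:wait,S:empty,W:wait | queues: N=0 E=0 S=0 W=2
Step 4 [EW]: N:wait,E:empty,S:wait,W:car1-GO | queues: N=0 E=0 S=0 W=1
Step 5 [EW]: N:wait,E:empty,S:wait,W:car4-GO | queues: N=0 E=0 S=0 W=0
Car 1 crosses at step 4

4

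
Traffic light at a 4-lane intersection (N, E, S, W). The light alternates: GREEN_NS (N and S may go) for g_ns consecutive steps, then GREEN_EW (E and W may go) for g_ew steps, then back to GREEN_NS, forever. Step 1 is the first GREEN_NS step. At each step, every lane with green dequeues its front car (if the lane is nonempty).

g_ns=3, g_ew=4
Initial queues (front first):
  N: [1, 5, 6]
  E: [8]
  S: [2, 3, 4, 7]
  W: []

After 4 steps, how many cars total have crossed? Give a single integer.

Step 1 [NS]: N:car1-GO,E:wait,S:car2-GO,W:wait | queues: N=2 E=1 S=3 W=0
Step 2 [NS]: N:car5-GO,E:wait,S:car3-GO,W:wait | queues: N=1 E=1 S=2 W=0
Step 3 [NS]: N:car6-GO,E:wait,S:car4-GO,W:wait | queues: N=0 E=1 S=1 W=0
Step 4 [EW]: N:wait,E:car8-GO,S:wait,W:empty | queues: N=0 E=0 S=1 W=0
Cars crossed by step 4: 7

Answer: 7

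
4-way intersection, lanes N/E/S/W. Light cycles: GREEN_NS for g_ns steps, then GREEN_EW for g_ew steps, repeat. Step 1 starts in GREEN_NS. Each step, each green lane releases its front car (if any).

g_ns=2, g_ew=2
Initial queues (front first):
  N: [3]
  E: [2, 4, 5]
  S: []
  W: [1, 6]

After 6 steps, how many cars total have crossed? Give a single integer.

Answer: 5

Derivation:
Step 1 [NS]: N:car3-GO,E:wait,S:empty,W:wait | queues: N=0 E=3 S=0 W=2
Step 2 [NS]: N:empty,E:wait,S:empty,W:wait | queues: N=0 E=3 S=0 W=2
Step 3 [EW]: N:wait,E:car2-GO,S:wait,W:car1-GO | queues: N=0 E=2 S=0 W=1
Step 4 [EW]: N:wait,E:car4-GO,S:wait,W:car6-GO | queues: N=0 E=1 S=0 W=0
Step 5 [NS]: N:empty,E:wait,S:empty,W:wait | queues: N=0 E=1 S=0 W=0
Step 6 [NS]: N:empty,E:wait,S:empty,W:wait | queues: N=0 E=1 S=0 W=0
Cars crossed by step 6: 5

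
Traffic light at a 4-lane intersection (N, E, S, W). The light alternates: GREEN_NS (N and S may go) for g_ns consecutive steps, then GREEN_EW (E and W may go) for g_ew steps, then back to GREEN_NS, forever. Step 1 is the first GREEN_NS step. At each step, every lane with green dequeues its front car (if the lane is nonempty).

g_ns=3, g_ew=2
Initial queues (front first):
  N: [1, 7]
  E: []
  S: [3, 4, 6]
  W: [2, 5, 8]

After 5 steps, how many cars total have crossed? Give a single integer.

Step 1 [NS]: N:car1-GO,E:wait,S:car3-GO,W:wait | queues: N=1 E=0 S=2 W=3
Step 2 [NS]: N:car7-GO,E:wait,S:car4-GO,W:wait | queues: N=0 E=0 S=1 W=3
Step 3 [NS]: N:empty,E:wait,S:car6-GO,W:wait | queues: N=0 E=0 S=0 W=3
Step 4 [EW]: N:wait,E:empty,S:wait,W:car2-GO | queues: N=0 E=0 S=0 W=2
Step 5 [EW]: N:wait,E:empty,S:wait,W:car5-GO | queues: N=0 E=0 S=0 W=1
Cars crossed by step 5: 7

Answer: 7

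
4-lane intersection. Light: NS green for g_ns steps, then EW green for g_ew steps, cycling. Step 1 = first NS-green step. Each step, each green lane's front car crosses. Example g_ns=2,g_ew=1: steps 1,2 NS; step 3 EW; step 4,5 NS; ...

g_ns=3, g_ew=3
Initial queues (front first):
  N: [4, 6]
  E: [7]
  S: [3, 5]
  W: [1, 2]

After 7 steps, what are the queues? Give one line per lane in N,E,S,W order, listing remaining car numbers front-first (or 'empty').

Step 1 [NS]: N:car4-GO,E:wait,S:car3-GO,W:wait | queues: N=1 E=1 S=1 W=2
Step 2 [NS]: N:car6-GO,E:wait,S:car5-GO,W:wait | queues: N=0 E=1 S=0 W=2
Step 3 [NS]: N:empty,E:wait,S:empty,W:wait | queues: N=0 E=1 S=0 W=2
Step 4 [EW]: N:wait,E:car7-GO,S:wait,W:car1-GO | queues: N=0 E=0 S=0 W=1
Step 5 [EW]: N:wait,E:empty,S:wait,W:car2-GO | queues: N=0 E=0 S=0 W=0

N: empty
E: empty
S: empty
W: empty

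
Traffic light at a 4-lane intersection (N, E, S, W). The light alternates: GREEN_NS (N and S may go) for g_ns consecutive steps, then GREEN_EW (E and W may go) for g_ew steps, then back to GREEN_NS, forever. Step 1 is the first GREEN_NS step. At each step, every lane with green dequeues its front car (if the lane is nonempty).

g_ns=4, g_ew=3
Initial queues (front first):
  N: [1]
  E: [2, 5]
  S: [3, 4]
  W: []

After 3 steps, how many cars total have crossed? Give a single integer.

Step 1 [NS]: N:car1-GO,E:wait,S:car3-GO,W:wait | queues: N=0 E=2 S=1 W=0
Step 2 [NS]: N:empty,E:wait,S:car4-GO,W:wait | queues: N=0 E=2 S=0 W=0
Step 3 [NS]: N:empty,E:wait,S:empty,W:wait | queues: N=0 E=2 S=0 W=0
Cars crossed by step 3: 3

Answer: 3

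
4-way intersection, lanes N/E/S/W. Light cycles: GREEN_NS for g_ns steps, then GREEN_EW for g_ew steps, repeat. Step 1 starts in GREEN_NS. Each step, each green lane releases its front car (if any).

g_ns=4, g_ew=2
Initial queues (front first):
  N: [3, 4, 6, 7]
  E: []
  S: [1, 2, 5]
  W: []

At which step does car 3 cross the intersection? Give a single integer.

Step 1 [NS]: N:car3-GO,E:wait,S:car1-GO,W:wait | queues: N=3 E=0 S=2 W=0
Step 2 [NS]: N:car4-GO,E:wait,S:car2-GO,W:wait | queues: N=2 E=0 S=1 W=0
Step 3 [NS]: N:car6-GO,E:wait,S:car5-GO,W:wait | queues: N=1 E=0 S=0 W=0
Step 4 [NS]: N:car7-GO,E:wait,S:empty,W:wait | queues: N=0 E=0 S=0 W=0
Car 3 crosses at step 1

1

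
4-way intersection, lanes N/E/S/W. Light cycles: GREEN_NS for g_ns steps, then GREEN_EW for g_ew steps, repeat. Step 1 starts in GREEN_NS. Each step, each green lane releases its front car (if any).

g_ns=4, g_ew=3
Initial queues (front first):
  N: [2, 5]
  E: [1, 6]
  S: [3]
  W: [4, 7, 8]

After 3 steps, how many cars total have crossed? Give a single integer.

Step 1 [NS]: N:car2-GO,E:wait,S:car3-GO,W:wait | queues: N=1 E=2 S=0 W=3
Step 2 [NS]: N:car5-GO,E:wait,S:empty,W:wait | queues: N=0 E=2 S=0 W=3
Step 3 [NS]: N:empty,E:wait,S:empty,W:wait | queues: N=0 E=2 S=0 W=3
Cars crossed by step 3: 3

Answer: 3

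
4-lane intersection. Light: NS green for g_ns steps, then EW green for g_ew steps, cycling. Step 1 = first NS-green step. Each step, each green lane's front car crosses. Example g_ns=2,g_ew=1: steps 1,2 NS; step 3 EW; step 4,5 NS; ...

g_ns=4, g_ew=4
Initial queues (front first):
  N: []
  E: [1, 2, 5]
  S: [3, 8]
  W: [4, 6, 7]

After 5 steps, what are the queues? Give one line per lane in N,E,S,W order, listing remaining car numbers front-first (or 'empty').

Step 1 [NS]: N:empty,E:wait,S:car3-GO,W:wait | queues: N=0 E=3 S=1 W=3
Step 2 [NS]: N:empty,E:wait,S:car8-GO,W:wait | queues: N=0 E=3 S=0 W=3
Step 3 [NS]: N:empty,E:wait,S:empty,W:wait | queues: N=0 E=3 S=0 W=3
Step 4 [NS]: N:empty,E:wait,S:empty,W:wait | queues: N=0 E=3 S=0 W=3
Step 5 [EW]: N:wait,E:car1-GO,S:wait,W:car4-GO | queues: N=0 E=2 S=0 W=2

N: empty
E: 2 5
S: empty
W: 6 7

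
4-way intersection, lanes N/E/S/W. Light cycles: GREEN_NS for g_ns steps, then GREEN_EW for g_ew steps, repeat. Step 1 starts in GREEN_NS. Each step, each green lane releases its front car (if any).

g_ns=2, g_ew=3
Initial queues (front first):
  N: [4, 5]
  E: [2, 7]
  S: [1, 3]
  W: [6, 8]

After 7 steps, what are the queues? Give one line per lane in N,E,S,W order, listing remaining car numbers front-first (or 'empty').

Step 1 [NS]: N:car4-GO,E:wait,S:car1-GO,W:wait | queues: N=1 E=2 S=1 W=2
Step 2 [NS]: N:car5-GO,E:wait,S:car3-GO,W:wait | queues: N=0 E=2 S=0 W=2
Step 3 [EW]: N:wait,E:car2-GO,S:wait,W:car6-GO | queues: N=0 E=1 S=0 W=1
Step 4 [EW]: N:wait,E:car7-GO,S:wait,W:car8-GO | queues: N=0 E=0 S=0 W=0

N: empty
E: empty
S: empty
W: empty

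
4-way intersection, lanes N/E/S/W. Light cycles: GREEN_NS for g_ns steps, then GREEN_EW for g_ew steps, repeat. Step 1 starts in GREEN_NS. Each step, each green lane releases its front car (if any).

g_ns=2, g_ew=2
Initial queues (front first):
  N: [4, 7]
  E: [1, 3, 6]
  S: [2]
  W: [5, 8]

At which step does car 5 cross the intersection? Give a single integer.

Step 1 [NS]: N:car4-GO,E:wait,S:car2-GO,W:wait | queues: N=1 E=3 S=0 W=2
Step 2 [NS]: N:car7-GO,E:wait,S:empty,W:wait | queues: N=0 E=3 S=0 W=2
Step 3 [EW]: N:wait,E:car1-GO,S:wait,W:car5-GO | queues: N=0 E=2 S=0 W=1
Step 4 [EW]: N:wait,E:car3-GO,S:wait,W:car8-GO | queues: N=0 E=1 S=0 W=0
Step 5 [NS]: N:empty,E:wait,S:empty,W:wait | queues: N=0 E=1 S=0 W=0
Step 6 [NS]: N:empty,E:wait,S:empty,W:wait | queues: N=0 E=1 S=0 W=0
Step 7 [EW]: N:wait,E:car6-GO,S:wait,W:empty | queues: N=0 E=0 S=0 W=0
Car 5 crosses at step 3

3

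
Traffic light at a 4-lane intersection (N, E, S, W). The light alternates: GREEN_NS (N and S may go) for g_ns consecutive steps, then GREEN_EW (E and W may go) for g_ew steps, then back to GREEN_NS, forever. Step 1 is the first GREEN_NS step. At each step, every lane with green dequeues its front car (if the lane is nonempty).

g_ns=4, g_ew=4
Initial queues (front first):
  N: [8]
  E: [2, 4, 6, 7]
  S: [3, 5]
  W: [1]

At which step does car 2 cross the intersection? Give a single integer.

Step 1 [NS]: N:car8-GO,E:wait,S:car3-GO,W:wait | queues: N=0 E=4 S=1 W=1
Step 2 [NS]: N:empty,E:wait,S:car5-GO,W:wait | queues: N=0 E=4 S=0 W=1
Step 3 [NS]: N:empty,E:wait,S:empty,W:wait | queues: N=0 E=4 S=0 W=1
Step 4 [NS]: N:empty,E:wait,S:empty,W:wait | queues: N=0 E=4 S=0 W=1
Step 5 [EW]: N:wait,E:car2-GO,S:wait,W:car1-GO | queues: N=0 E=3 S=0 W=0
Step 6 [EW]: N:wait,E:car4-GO,S:wait,W:empty | queues: N=0 E=2 S=0 W=0
Step 7 [EW]: N:wait,E:car6-GO,S:wait,W:empty | queues: N=0 E=1 S=0 W=0
Step 8 [EW]: N:wait,E:car7-GO,S:wait,W:empty | queues: N=0 E=0 S=0 W=0
Car 2 crosses at step 5

5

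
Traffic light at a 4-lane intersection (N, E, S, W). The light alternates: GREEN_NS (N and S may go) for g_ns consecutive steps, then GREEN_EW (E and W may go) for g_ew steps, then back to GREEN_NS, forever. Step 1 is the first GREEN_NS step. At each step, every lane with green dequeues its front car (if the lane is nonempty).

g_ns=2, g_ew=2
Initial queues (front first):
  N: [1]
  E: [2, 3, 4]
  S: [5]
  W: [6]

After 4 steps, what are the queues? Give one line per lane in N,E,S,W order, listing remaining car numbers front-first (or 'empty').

Step 1 [NS]: N:car1-GO,E:wait,S:car5-GO,W:wait | queues: N=0 E=3 S=0 W=1
Step 2 [NS]: N:empty,E:wait,S:empty,W:wait | queues: N=0 E=3 S=0 W=1
Step 3 [EW]: N:wait,E:car2-GO,S:wait,W:car6-GO | queues: N=0 E=2 S=0 W=0
Step 4 [EW]: N:wait,E:car3-GO,S:wait,W:empty | queues: N=0 E=1 S=0 W=0

N: empty
E: 4
S: empty
W: empty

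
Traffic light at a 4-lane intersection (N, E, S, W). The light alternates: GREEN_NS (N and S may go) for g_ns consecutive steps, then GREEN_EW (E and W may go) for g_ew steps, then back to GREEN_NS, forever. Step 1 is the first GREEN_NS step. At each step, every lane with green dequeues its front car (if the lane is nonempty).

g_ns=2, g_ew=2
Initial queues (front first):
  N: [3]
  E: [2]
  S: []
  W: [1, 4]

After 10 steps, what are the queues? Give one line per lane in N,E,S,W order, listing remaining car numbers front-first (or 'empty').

Step 1 [NS]: N:car3-GO,E:wait,S:empty,W:wait | queues: N=0 E=1 S=0 W=2
Step 2 [NS]: N:empty,E:wait,S:empty,W:wait | queues: N=0 E=1 S=0 W=2
Step 3 [EW]: N:wait,E:car2-GO,S:wait,W:car1-GO | queues: N=0 E=0 S=0 W=1
Step 4 [EW]: N:wait,E:empty,S:wait,W:car4-GO | queues: N=0 E=0 S=0 W=0

N: empty
E: empty
S: empty
W: empty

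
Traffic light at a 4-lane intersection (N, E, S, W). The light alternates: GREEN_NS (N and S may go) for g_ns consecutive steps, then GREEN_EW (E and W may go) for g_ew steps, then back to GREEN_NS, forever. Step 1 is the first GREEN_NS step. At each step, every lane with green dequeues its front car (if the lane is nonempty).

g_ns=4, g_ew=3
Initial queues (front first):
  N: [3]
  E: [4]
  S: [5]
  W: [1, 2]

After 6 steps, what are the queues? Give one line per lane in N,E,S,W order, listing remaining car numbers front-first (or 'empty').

Step 1 [NS]: N:car3-GO,E:wait,S:car5-GO,W:wait | queues: N=0 E=1 S=0 W=2
Step 2 [NS]: N:empty,E:wait,S:empty,W:wait | queues: N=0 E=1 S=0 W=2
Step 3 [NS]: N:empty,E:wait,S:empty,W:wait | queues: N=0 E=1 S=0 W=2
Step 4 [NS]: N:empty,E:wait,S:empty,W:wait | queues: N=0 E=1 S=0 W=2
Step 5 [EW]: N:wait,E:car4-GO,S:wait,W:car1-GO | queues: N=0 E=0 S=0 W=1
Step 6 [EW]: N:wait,E:empty,S:wait,W:car2-GO | queues: N=0 E=0 S=0 W=0

N: empty
E: empty
S: empty
W: empty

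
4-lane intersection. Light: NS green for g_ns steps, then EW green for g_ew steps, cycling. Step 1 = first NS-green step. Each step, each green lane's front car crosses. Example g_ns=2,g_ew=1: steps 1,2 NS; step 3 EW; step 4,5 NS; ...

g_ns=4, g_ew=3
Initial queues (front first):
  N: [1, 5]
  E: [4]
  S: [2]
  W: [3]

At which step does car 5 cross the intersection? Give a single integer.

Step 1 [NS]: N:car1-GO,E:wait,S:car2-GO,W:wait | queues: N=1 E=1 S=0 W=1
Step 2 [NS]: N:car5-GO,E:wait,S:empty,W:wait | queues: N=0 E=1 S=0 W=1
Step 3 [NS]: N:empty,E:wait,S:empty,W:wait | queues: N=0 E=1 S=0 W=1
Step 4 [NS]: N:empty,E:wait,S:empty,W:wait | queues: N=0 E=1 S=0 W=1
Step 5 [EW]: N:wait,E:car4-GO,S:wait,W:car3-GO | queues: N=0 E=0 S=0 W=0
Car 5 crosses at step 2

2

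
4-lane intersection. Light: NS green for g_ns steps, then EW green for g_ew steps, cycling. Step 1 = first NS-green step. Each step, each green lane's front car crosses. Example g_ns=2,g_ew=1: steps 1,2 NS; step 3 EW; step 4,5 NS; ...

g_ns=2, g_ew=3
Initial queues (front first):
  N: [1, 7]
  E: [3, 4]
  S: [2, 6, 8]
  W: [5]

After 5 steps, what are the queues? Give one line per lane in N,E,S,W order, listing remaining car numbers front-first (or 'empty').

Step 1 [NS]: N:car1-GO,E:wait,S:car2-GO,W:wait | queues: N=1 E=2 S=2 W=1
Step 2 [NS]: N:car7-GO,E:wait,S:car6-GO,W:wait | queues: N=0 E=2 S=1 W=1
Step 3 [EW]: N:wait,E:car3-GO,S:wait,W:car5-GO | queues: N=0 E=1 S=1 W=0
Step 4 [EW]: N:wait,E:car4-GO,S:wait,W:empty | queues: N=0 E=0 S=1 W=0
Step 5 [EW]: N:wait,E:empty,S:wait,W:empty | queues: N=0 E=0 S=1 W=0

N: empty
E: empty
S: 8
W: empty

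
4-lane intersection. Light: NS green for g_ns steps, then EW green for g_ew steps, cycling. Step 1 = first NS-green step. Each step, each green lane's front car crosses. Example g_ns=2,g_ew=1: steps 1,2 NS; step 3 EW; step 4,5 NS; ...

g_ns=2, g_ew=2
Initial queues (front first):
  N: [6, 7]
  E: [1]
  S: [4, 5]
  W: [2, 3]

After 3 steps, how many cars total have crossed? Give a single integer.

Step 1 [NS]: N:car6-GO,E:wait,S:car4-GO,W:wait | queues: N=1 E=1 S=1 W=2
Step 2 [NS]: N:car7-GO,E:wait,S:car5-GO,W:wait | queues: N=0 E=1 S=0 W=2
Step 3 [EW]: N:wait,E:car1-GO,S:wait,W:car2-GO | queues: N=0 E=0 S=0 W=1
Cars crossed by step 3: 6

Answer: 6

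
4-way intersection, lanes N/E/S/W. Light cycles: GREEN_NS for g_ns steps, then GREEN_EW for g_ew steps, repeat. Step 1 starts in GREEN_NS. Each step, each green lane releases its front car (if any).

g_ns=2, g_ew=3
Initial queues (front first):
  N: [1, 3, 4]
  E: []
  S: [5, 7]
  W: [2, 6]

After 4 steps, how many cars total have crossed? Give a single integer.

Step 1 [NS]: N:car1-GO,E:wait,S:car5-GO,W:wait | queues: N=2 E=0 S=1 W=2
Step 2 [NS]: N:car3-GO,E:wait,S:car7-GO,W:wait | queues: N=1 E=0 S=0 W=2
Step 3 [EW]: N:wait,E:empty,S:wait,W:car2-GO | queues: N=1 E=0 S=0 W=1
Step 4 [EW]: N:wait,E:empty,S:wait,W:car6-GO | queues: N=1 E=0 S=0 W=0
Cars crossed by step 4: 6

Answer: 6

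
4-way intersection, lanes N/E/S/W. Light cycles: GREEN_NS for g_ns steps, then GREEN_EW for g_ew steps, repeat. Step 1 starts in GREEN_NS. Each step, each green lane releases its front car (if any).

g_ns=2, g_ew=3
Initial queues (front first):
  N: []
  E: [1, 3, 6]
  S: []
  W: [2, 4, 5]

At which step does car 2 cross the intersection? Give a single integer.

Step 1 [NS]: N:empty,E:wait,S:empty,W:wait | queues: N=0 E=3 S=0 W=3
Step 2 [NS]: N:empty,E:wait,S:empty,W:wait | queues: N=0 E=3 S=0 W=3
Step 3 [EW]: N:wait,E:car1-GO,S:wait,W:car2-GO | queues: N=0 E=2 S=0 W=2
Step 4 [EW]: N:wait,E:car3-GO,S:wait,W:car4-GO | queues: N=0 E=1 S=0 W=1
Step 5 [EW]: N:wait,E:car6-GO,S:wait,W:car5-GO | queues: N=0 E=0 S=0 W=0
Car 2 crosses at step 3

3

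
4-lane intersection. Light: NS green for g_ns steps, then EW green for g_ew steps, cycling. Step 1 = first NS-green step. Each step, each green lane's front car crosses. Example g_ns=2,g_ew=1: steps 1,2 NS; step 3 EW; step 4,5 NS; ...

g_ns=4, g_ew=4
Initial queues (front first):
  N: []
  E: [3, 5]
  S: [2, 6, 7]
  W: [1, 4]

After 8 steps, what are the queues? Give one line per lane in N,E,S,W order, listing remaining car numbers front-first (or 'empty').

Step 1 [NS]: N:empty,E:wait,S:car2-GO,W:wait | queues: N=0 E=2 S=2 W=2
Step 2 [NS]: N:empty,E:wait,S:car6-GO,W:wait | queues: N=0 E=2 S=1 W=2
Step 3 [NS]: N:empty,E:wait,S:car7-GO,W:wait | queues: N=0 E=2 S=0 W=2
Step 4 [NS]: N:empty,E:wait,S:empty,W:wait | queues: N=0 E=2 S=0 W=2
Step 5 [EW]: N:wait,E:car3-GO,S:wait,W:car1-GO | queues: N=0 E=1 S=0 W=1
Step 6 [EW]: N:wait,E:car5-GO,S:wait,W:car4-GO | queues: N=0 E=0 S=0 W=0

N: empty
E: empty
S: empty
W: empty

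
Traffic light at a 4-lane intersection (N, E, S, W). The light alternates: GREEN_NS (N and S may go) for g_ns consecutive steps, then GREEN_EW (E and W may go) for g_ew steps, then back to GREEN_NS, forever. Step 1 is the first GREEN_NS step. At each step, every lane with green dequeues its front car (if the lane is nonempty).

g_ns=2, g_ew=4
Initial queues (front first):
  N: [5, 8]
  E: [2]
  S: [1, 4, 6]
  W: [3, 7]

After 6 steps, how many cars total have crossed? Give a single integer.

Step 1 [NS]: N:car5-GO,E:wait,S:car1-GO,W:wait | queues: N=1 E=1 S=2 W=2
Step 2 [NS]: N:car8-GO,E:wait,S:car4-GO,W:wait | queues: N=0 E=1 S=1 W=2
Step 3 [EW]: N:wait,E:car2-GO,S:wait,W:car3-GO | queues: N=0 E=0 S=1 W=1
Step 4 [EW]: N:wait,E:empty,S:wait,W:car7-GO | queues: N=0 E=0 S=1 W=0
Step 5 [EW]: N:wait,E:empty,S:wait,W:empty | queues: N=0 E=0 S=1 W=0
Step 6 [EW]: N:wait,E:empty,S:wait,W:empty | queues: N=0 E=0 S=1 W=0
Cars crossed by step 6: 7

Answer: 7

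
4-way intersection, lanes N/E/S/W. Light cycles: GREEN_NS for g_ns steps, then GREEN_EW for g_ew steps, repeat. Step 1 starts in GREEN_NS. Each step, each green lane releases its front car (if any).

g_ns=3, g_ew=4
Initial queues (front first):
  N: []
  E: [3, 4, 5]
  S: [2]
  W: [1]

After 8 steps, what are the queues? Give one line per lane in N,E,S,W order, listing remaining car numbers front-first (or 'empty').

Step 1 [NS]: N:empty,E:wait,S:car2-GO,W:wait | queues: N=0 E=3 S=0 W=1
Step 2 [NS]: N:empty,E:wait,S:empty,W:wait | queues: N=0 E=3 S=0 W=1
Step 3 [NS]: N:empty,E:wait,S:empty,W:wait | queues: N=0 E=3 S=0 W=1
Step 4 [EW]: N:wait,E:car3-GO,S:wait,W:car1-GO | queues: N=0 E=2 S=0 W=0
Step 5 [EW]: N:wait,E:car4-GO,S:wait,W:empty | queues: N=0 E=1 S=0 W=0
Step 6 [EW]: N:wait,E:car5-GO,S:wait,W:empty | queues: N=0 E=0 S=0 W=0

N: empty
E: empty
S: empty
W: empty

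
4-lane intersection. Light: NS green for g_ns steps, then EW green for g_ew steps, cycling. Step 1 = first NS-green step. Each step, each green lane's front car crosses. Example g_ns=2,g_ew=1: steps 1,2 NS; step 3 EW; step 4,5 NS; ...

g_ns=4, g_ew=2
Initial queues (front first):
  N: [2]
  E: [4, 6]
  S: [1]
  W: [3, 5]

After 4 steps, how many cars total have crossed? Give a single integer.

Answer: 2

Derivation:
Step 1 [NS]: N:car2-GO,E:wait,S:car1-GO,W:wait | queues: N=0 E=2 S=0 W=2
Step 2 [NS]: N:empty,E:wait,S:empty,W:wait | queues: N=0 E=2 S=0 W=2
Step 3 [NS]: N:empty,E:wait,S:empty,W:wait | queues: N=0 E=2 S=0 W=2
Step 4 [NS]: N:empty,E:wait,S:empty,W:wait | queues: N=0 E=2 S=0 W=2
Cars crossed by step 4: 2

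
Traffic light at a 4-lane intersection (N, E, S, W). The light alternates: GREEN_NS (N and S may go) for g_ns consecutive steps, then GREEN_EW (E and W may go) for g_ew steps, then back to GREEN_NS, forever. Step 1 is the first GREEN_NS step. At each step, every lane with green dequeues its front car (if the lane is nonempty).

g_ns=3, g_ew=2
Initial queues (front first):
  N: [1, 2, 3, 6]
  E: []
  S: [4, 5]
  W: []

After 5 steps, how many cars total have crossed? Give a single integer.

Step 1 [NS]: N:car1-GO,E:wait,S:car4-GO,W:wait | queues: N=3 E=0 S=1 W=0
Step 2 [NS]: N:car2-GO,E:wait,S:car5-GO,W:wait | queues: N=2 E=0 S=0 W=0
Step 3 [NS]: N:car3-GO,E:wait,S:empty,W:wait | queues: N=1 E=0 S=0 W=0
Step 4 [EW]: N:wait,E:empty,S:wait,W:empty | queues: N=1 E=0 S=0 W=0
Step 5 [EW]: N:wait,E:empty,S:wait,W:empty | queues: N=1 E=0 S=0 W=0
Cars crossed by step 5: 5

Answer: 5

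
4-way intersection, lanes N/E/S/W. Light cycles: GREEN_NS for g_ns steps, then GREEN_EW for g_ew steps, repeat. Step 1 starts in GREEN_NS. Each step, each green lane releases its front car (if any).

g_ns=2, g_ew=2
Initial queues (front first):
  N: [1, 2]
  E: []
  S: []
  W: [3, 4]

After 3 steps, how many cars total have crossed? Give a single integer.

Step 1 [NS]: N:car1-GO,E:wait,S:empty,W:wait | queues: N=1 E=0 S=0 W=2
Step 2 [NS]: N:car2-GO,E:wait,S:empty,W:wait | queues: N=0 E=0 S=0 W=2
Step 3 [EW]: N:wait,E:empty,S:wait,W:car3-GO | queues: N=0 E=0 S=0 W=1
Cars crossed by step 3: 3

Answer: 3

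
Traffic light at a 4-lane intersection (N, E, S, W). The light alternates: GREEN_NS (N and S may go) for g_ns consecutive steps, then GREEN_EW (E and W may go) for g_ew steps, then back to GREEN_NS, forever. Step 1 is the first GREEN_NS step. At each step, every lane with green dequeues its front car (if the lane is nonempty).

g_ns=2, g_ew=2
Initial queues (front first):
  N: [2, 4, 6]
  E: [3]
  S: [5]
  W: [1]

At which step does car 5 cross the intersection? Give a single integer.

Step 1 [NS]: N:car2-GO,E:wait,S:car5-GO,W:wait | queues: N=2 E=1 S=0 W=1
Step 2 [NS]: N:car4-GO,E:wait,S:empty,W:wait | queues: N=1 E=1 S=0 W=1
Step 3 [EW]: N:wait,E:car3-GO,S:wait,W:car1-GO | queues: N=1 E=0 S=0 W=0
Step 4 [EW]: N:wait,E:empty,S:wait,W:empty | queues: N=1 E=0 S=0 W=0
Step 5 [NS]: N:car6-GO,E:wait,S:empty,W:wait | queues: N=0 E=0 S=0 W=0
Car 5 crosses at step 1

1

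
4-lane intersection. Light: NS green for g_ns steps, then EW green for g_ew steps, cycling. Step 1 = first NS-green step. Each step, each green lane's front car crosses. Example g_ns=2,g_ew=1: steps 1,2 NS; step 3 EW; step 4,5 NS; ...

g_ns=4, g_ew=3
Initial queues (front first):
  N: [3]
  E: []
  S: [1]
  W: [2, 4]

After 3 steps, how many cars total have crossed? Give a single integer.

Answer: 2

Derivation:
Step 1 [NS]: N:car3-GO,E:wait,S:car1-GO,W:wait | queues: N=0 E=0 S=0 W=2
Step 2 [NS]: N:empty,E:wait,S:empty,W:wait | queues: N=0 E=0 S=0 W=2
Step 3 [NS]: N:empty,E:wait,S:empty,W:wait | queues: N=0 E=0 S=0 W=2
Cars crossed by step 3: 2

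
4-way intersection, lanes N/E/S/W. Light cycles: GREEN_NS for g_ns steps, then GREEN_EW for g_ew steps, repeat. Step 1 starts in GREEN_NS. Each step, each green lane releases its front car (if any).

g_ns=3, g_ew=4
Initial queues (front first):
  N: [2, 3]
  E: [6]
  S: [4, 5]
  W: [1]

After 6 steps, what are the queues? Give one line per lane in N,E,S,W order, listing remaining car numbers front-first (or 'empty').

Step 1 [NS]: N:car2-GO,E:wait,S:car4-GO,W:wait | queues: N=1 E=1 S=1 W=1
Step 2 [NS]: N:car3-GO,E:wait,S:car5-GO,W:wait | queues: N=0 E=1 S=0 W=1
Step 3 [NS]: N:empty,E:wait,S:empty,W:wait | queues: N=0 E=1 S=0 W=1
Step 4 [EW]: N:wait,E:car6-GO,S:wait,W:car1-GO | queues: N=0 E=0 S=0 W=0

N: empty
E: empty
S: empty
W: empty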